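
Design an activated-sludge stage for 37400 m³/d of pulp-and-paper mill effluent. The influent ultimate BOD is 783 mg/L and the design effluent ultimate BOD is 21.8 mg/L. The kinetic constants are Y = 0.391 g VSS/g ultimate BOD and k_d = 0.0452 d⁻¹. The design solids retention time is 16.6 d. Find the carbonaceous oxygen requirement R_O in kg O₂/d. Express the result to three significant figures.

Correct the yield for decay: Y_obs = Y/(1 + k_d θ_c) = 0.391 / (1 + 0.0452 × 16.6) = 0.391 / 1.750 = 0.2234.
Q·(S₀ − S) = 37400 × (783 − 21.8) × 10⁻³ = 28469 kg/d removed.
P_X = Y_obs·Q·(S₀ − S) = 0.2234 × 28469 = 6360 kg VSS/d.
R_O = Q·ΔS − 1.42 P_X = 28469 − 9031 = 19438 kg O₂/d.

R_O ≈ 19400 kg O₂/d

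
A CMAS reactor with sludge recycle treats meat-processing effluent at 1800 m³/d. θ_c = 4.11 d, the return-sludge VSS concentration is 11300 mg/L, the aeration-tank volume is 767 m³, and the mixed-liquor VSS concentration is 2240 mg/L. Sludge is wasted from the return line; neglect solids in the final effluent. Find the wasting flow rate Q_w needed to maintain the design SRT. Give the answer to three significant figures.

θ_c = V·X/(Q_w·X_r) when wasting from the recycle, so Q_w = V·X/(θ_c·X_r) = 767.0 × 2240 / (4.11 × 11300) = 36.99 m³/d.

Q_w ≈ 37.0 m³/d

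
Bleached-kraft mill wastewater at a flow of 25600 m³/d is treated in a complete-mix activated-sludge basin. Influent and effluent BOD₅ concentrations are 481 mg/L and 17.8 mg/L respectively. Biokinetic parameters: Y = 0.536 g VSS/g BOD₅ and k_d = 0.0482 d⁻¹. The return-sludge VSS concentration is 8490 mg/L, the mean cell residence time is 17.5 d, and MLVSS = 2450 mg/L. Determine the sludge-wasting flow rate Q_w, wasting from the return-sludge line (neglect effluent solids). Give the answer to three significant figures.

Q_w ≈ 406 m³/d

Steady-state biomass mass balance: V·X·(1 + k_d·θ_c) = Y·Q·(S₀ − S)·θ_c, so V = 0.536 × 25600 × (481 − 17.8) × 17.5 / [2450 × (1 + 0.0482 × 17.5)] = 1.11×10^8 / 4517 = 24626 m³.
Q_w = (V·X)/(θ_c X_r) = 24626 × 2450 / (17.5 × 8490) = 406.1 m³/d.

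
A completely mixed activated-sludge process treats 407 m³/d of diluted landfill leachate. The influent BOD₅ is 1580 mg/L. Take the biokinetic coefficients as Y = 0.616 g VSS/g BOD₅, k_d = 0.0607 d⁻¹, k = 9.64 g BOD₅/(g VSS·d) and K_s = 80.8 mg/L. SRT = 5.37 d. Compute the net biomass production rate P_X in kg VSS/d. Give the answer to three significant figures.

For a completely mixed reactor with recycle the Lawrence–McCarty relation gives S = K_s·(1 + k_d·θ_c) / [θ_c·(Y·k − k_d) − 1] = 80.8 × (1 + 0.0607 × 5.37) / [5.37 × (0.616 × 9.64 − 0.0607) − 1] = 107.1 / 30.56 = 3.506 mg/L.
The observed yield is Y_obs = Y/(1 + k_d·θ_c) = 0.616 / (1 + 0.0607 × 5.37) = 0.616 / 1.326 = 0.4646 g VSS per g BOD₅ removed.
Substrate removed = Q·(S₀ − S) = 407 m³/d × (1580 − 3.51) g/m³ = 6.42×10^5 g/d = 641.6 kg/d.
P_X = Y_obs · Q(S₀ − S) = 0.4646 × 641.6 = 298.1 kg VSS/d.

P_X ≈ 298 kg VSS/d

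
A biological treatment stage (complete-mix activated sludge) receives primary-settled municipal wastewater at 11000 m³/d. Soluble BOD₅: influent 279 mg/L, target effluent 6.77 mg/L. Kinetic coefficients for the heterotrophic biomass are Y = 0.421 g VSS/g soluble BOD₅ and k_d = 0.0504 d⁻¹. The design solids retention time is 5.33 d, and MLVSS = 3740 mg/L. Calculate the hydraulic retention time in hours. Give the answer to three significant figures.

τ ≈ 3.09 h

Steady-state biomass mass balance: V·X·(1 + k_d·θ_c) = Y·Q·(S₀ − S)·θ_c, so V = 0.421 × 11000 × (279 − 6.77) × 5.33 / [3740 × (1 + 0.0504 × 5.33)] = 6.72×10^6 / 4745 = 1416 m³.
τ = V/Q = 1416/11000 = 0.1287 d, or 3.090 h.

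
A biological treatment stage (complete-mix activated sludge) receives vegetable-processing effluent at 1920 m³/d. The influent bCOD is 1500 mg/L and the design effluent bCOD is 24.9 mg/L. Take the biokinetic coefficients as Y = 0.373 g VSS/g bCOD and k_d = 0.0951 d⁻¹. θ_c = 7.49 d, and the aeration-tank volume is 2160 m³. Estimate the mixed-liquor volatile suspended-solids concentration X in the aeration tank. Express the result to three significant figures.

X ≈ 2140 mg/L

From V·X·(1 + k_d·θ_c) = Y·Q·(S₀ − S)·θ_c: X = 0.373 × 1920 × (1500 − 24.9) × 7.49 / [2160 × (1 + 0.0951 × 7.49)] = 2139 mg/L.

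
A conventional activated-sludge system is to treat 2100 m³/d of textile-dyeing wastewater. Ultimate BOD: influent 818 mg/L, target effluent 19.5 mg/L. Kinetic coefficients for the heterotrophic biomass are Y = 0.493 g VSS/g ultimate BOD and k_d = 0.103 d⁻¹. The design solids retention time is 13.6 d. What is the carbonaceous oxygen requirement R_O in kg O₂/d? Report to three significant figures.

R_O ≈ 1190 kg O₂/d

Observed yield with endogenous decay: Y_obs = Y / (1 + k_d·θ_c) = 0.493 / (1 + 0.103 × 13.6) = 0.493 / 2.401 = 0.2053 g VSS/g ultimate BOD.
Mass of ultimate BOD removed per day: Q(S₀ − S) = 2100 × 798.5 g/m³ = 1677 kg/d.
Biomass synthesised: P_X = Y_obs × 1677 = 344.3 kg VSS/d.
R_O = Q·ΔS − 1.42 P_X = 1677 − 489.0 = 1188 kg O₂/d.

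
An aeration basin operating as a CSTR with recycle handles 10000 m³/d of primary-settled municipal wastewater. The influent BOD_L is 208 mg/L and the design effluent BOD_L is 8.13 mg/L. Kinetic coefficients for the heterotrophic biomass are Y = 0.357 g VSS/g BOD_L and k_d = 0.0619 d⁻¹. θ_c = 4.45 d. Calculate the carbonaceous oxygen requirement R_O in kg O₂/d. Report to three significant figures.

R_O ≈ 1200 kg O₂/d

Y_obs = Y / (1 + k_d θ_c) = 0.357 / (1 + 0.0619 × 4.45) = 0.357 / 1.275 = 0.2799.
ΔS = 208 − 8.13 = 199.9 mg/L, so the substrate removal rate is 10000 × 199.9/1000 = 1999 kg BOD_L/d.
Net sludge production P_X = 0.2799 × 1999 = 559.4 kg VSS/d.
R_O = Q·ΔS − 1.42 P_X = 1999 − 794.4 = 1204 kg O₂/d.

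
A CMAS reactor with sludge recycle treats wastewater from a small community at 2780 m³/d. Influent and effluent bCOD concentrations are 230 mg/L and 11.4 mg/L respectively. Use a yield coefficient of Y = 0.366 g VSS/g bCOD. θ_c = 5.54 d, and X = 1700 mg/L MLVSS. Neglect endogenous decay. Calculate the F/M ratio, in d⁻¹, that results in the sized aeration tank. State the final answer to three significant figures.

V·X = Y·Q·ΔS·θ_c gives V = 0.366 × 2780 × (230 − 11.4) × 5.54 / 1700 = 724.8 m³.
F/M = Q·S₀ / (V·X) = 2780 × 230 / (724.8 × 1700) = 0.5189 g bCOD·(g VSS·d)⁻¹.

F/M ≈ 0.519 d⁻¹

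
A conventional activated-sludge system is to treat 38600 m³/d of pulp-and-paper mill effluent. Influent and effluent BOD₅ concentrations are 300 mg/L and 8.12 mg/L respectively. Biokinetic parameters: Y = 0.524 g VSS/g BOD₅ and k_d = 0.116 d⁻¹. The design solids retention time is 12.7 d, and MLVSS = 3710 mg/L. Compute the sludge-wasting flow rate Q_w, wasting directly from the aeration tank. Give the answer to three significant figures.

Q_w ≈ 643 m³/d

Steady-state biomass mass balance: V·X·(1 + k_d·θ_c) = Y·Q·(S₀ − S)·θ_c, so V = 0.524 × 38600 × (300 − 8.12) × 12.7 / [3710 × (1 + 0.116 × 12.7)] = 7.5×10^7 / 9176 = 8171 m³.
Wasting from the aeration tank: Q_w = V / θ_c = 8171 / 12.7 = 643.4 m³/d.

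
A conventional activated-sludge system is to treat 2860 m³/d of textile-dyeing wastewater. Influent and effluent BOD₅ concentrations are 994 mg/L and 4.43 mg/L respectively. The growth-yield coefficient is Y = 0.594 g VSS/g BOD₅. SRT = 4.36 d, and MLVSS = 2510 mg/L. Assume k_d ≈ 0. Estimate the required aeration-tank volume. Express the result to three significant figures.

V ≈ 2920 m³

V·X = Y·Q·ΔS·θ_c gives V = 0.594 × 2860 × (994 − 4.43) × 4.36 / 2510 = 2920 m³.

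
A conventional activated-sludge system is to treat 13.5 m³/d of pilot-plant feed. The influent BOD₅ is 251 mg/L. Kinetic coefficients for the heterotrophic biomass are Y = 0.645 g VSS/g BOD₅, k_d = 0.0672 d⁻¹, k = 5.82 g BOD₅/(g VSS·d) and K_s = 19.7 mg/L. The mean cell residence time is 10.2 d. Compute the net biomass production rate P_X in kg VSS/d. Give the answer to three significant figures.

P_X ≈ 1.29 kg VSS/d

From the Monod/SRT balance for a CMAS, S = K_s·(1+k_d θ_c)/[θ_c·(Y k − k_d) − 1] = 19.7 × (1 + 0.0672 × 10.2) / [10.2 × (0.645 × 5.82 − 0.0672) − 1] = 33.20 / 36.60 = 0.9071 mg/L.
Y_obs = Y / (1 + k_d θ_c) = 0.645 / (1 + 0.0672 × 10.2) = 0.645 / 1.685 = 0.3827.
Q·(S₀ − S) = 13.5 × (251 − 0.907) × 10⁻³ = 3.376 kg/d removed.
So the net sludge growth is P_X = 0.3827 × 3.376 = 1.292 kg VSS/d.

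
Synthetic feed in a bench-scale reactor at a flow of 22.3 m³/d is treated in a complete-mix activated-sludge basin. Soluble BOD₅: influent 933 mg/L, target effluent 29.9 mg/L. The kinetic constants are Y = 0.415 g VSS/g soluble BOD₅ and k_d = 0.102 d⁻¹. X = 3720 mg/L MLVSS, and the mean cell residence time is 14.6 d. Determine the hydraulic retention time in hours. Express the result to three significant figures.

τ ≈ 14.2 h

Steady-state biomass mass balance: V·X·(1 + k_d·θ_c) = Y·Q·(S₀ − S)·θ_c, so V = 0.415 × 22.3 × (933 − 29.9) × 14.6 / [3720 × (1 + 0.102 × 14.6)] = 1.22×10^5 / 9260 = 13.18 m³.
HRT = V/Q = 13.18 m³ / 22.3 m³·d⁻¹ = 0.5909 d × 24 = 14.18 h.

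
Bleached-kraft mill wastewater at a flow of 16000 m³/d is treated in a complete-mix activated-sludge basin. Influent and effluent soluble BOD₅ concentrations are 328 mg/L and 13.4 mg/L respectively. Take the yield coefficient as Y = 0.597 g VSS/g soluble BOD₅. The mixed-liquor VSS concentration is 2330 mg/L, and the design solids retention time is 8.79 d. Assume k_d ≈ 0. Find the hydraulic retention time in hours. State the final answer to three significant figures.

τ ≈ 17.0 h

V·X = Y·Q·ΔS·θ_c gives V = 0.597 × 16000 × (328 − 13.4) × 8.79 / 2330 = 11337 m³.
Hydraulic retention time τ = V/Q = 11337 / 16000 = 0.7085 d = 17.01 h.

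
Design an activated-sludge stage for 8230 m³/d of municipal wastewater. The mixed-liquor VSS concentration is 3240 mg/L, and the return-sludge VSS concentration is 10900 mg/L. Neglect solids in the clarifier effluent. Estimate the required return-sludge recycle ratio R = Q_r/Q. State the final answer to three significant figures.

Mass balance around the secondary clarifier (neglecting effluent solids): R = X / (X_r − X) = 3240 / (10900 − 3240) = 0.4230.

R ≈ 0.423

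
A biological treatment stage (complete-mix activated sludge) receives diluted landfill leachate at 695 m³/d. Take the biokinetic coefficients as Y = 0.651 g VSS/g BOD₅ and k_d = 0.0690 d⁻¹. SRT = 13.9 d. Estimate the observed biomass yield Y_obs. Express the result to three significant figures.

Y_obs = Y / (1 + k_d θ_c) = 0.651 / (1 + 0.0690 × 13.9) = 0.651 / 1.959 = 0.3323.

Y_obs ≈ 0.332 g VSS/g BOD₅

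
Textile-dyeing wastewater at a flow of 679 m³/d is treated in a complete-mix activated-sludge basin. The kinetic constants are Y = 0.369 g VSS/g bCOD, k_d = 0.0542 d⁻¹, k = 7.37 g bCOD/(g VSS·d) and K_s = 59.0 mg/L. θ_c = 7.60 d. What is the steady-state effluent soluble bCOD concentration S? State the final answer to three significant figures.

For a completely mixed reactor with recycle the Lawrence–McCarty relation gives S = K_s·(1 + k_d·θ_c) / [θ_c·(Y·k − k_d) − 1] = 59.0 × (1 + 0.0542 × 7.60) / [7.60 × (0.369 × 7.37 − 0.0542) − 1] = 83.30 / 19.26 = 4.326 mg/L.

S ≈ 4.33 mg/L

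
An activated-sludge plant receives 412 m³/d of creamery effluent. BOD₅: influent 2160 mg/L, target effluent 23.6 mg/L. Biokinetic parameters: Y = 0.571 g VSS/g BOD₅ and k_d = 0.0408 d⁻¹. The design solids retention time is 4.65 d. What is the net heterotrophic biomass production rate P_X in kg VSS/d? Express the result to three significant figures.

The observed yield is Y_obs = Y/(1 + k_d·θ_c) = 0.571 / (1 + 0.0408 × 4.65) = 0.571 / 1.190 = 0.4799 g VSS per g BOD₅ removed.
Q·(S₀ − S) = 412 × (2160 − 23.6) × 10⁻³ = 880.2 kg/d removed.
P_X = Y_obs · Q(S₀ − S) = 0.4799 × 880.2 = 422.4 kg VSS/d.

P_X ≈ 422 kg VSS/d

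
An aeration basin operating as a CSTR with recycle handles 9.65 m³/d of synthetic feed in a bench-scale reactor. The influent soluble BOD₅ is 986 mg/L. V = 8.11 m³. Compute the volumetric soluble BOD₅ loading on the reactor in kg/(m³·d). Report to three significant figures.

L_v ≈ 1.17 kg soluble BOD₅/(m³·d)

Volumetric loading L_v = Q·S₀ / V = 9.65 × 986 g/m³ / 8.110 m³ = 1173 g/(m³·d) = 1.173 kg soluble BOD₅/(m³·d).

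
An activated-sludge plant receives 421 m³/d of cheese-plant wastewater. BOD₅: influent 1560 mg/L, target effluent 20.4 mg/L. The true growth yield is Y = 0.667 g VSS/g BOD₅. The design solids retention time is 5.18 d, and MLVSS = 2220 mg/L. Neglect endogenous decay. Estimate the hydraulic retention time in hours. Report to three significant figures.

τ ≈ 57.5 h

Biomass mass balance (decay neglected): V·X = Y·Q·(S₀ − S)·θ_c, so V = 0.667 × 421 × (1560 − 20.4) × 5.18 / 2220 = 1009 m³.
Hydraulic retention time τ = V/Q = 1009 / 421 = 2.396 d = 57.51 h.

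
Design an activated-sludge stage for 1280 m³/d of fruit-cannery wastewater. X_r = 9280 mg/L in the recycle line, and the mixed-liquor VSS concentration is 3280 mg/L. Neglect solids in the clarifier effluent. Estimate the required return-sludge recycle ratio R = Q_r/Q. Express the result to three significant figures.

R ≈ 0.547

Mass balance around the secondary clarifier (neglecting effluent solids): R = X / (X_r − X) = 3280 / (9280 − 3280) = 0.5467.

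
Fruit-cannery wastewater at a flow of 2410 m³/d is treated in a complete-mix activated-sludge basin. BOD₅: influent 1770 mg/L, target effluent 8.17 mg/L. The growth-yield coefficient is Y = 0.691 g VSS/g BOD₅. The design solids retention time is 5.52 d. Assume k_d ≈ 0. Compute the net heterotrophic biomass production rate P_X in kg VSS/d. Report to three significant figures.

P_X ≈ 2930 kg VSS/d

Since k_d ≈ 0, Y_obs = Y = 0.691 g VSS/g BOD₅.
Mass of BOD₅ removed per day: Q(S₀ − S) = 2410 × 1762 g/m³ = 4246 kg/d.
So the net sludge growth is P_X = 0.6910 × 4246 = 2934 kg VSS/d.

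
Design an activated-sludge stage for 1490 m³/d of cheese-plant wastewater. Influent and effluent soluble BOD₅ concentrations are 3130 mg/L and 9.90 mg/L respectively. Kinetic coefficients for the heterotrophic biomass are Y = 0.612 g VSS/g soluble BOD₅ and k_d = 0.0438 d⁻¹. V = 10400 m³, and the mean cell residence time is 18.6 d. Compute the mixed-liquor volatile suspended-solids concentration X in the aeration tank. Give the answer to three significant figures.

Solving the biomass balance for X: X = Y Q (S₀−S) θ_c / [V (1+k_d θ_c)] = 0.612 × 1490 × (3130 − 9.90) × 18.6 / [10400 × (1 + 0.0438 × 18.6)] = 2804 mg/L.

X ≈ 2800 mg/L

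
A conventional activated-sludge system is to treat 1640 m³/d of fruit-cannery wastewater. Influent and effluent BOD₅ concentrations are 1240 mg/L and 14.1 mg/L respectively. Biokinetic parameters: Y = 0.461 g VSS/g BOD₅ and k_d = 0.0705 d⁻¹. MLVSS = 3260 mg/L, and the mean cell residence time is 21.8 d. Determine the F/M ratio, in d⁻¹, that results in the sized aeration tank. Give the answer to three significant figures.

Rearranging the biomass balance for a CMAS with decay, V = Y·Q·ΔS·θ_c / [X·(1+k_d θ_c)] = 0.461 × 1640 × (1240 − 14.1) × 21.8 / [3260 × (1 + 0.0705 × 21.8)] = 2.02×10^7 / 8270 = 2443 m³.
F/M = Q·S₀ / (V·X) = 1640 × 1240 / (2443 × 3260) = 0.2553 g BOD₅·(g VSS·d)⁻¹.

F/M ≈ 0.255 d⁻¹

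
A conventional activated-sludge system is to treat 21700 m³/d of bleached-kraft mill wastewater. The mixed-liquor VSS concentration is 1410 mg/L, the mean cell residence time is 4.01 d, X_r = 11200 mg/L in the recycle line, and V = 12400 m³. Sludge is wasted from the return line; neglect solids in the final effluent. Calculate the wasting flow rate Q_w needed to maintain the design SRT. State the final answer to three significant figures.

Q_w = (V·X)/(θ_c X_r) = 12400 × 1410 / (4.01 × 11200) = 389.3 m³/d.

Q_w ≈ 389 m³/d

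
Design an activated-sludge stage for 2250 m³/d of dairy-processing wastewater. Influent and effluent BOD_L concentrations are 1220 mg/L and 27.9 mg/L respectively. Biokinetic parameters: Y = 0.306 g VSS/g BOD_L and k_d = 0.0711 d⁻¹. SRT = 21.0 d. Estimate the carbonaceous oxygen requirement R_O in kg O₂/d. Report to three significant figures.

R_O ≈ 2210 kg O₂/d

Y_obs = Y / (1 + k_d θ_c) = 0.306 / (1 + 0.0711 × 21.0) = 0.306 / 2.493 = 0.1227.
Substrate removed = Q·(S₀ − S) = 2250 m³/d × (1220 − 27.9) g/m³ = 2.68×10^6 g/d = 2682 kg/d.
Net sludge production P_X = 0.1227 × 2682 = 329.2 kg VSS/d.
R_O = Q·ΔS − 1.42 P_X = 2682 − 467.5 = 2215 kg O₂/d.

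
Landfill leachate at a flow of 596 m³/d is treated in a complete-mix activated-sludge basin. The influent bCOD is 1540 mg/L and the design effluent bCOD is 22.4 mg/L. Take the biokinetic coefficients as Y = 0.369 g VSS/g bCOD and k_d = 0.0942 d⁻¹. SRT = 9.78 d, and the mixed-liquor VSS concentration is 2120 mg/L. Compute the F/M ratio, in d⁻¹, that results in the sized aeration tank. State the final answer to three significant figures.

F/M ≈ 0.540 d⁻¹

From the SRT design equation V = Y Q (S₀−S) θ_c / [X (1 + k_d θ_c)] = 0.369 × 596 × (1540 − 22.4) × 9.78 / [2120 × (1 + 0.0942 × 9.78)] = 3.26×10^6 / 4073 = 801.4 m³.
Food-to-microorganism ratio F/M = Q S₀ / (V X) = 596 × 1540 / (801.4 × 2120) = 0.5402 d⁻¹.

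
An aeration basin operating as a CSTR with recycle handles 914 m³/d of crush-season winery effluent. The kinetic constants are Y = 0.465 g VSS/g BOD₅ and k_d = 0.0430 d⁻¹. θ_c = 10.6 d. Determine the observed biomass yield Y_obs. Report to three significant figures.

The observed yield is Y_obs = Y/(1 + k_d·θ_c) = 0.465 / (1 + 0.0430 × 10.6) = 0.465 / 1.456 = 0.3194 g VSS per g BOD₅ removed.

Y_obs ≈ 0.319 g VSS/g BOD₅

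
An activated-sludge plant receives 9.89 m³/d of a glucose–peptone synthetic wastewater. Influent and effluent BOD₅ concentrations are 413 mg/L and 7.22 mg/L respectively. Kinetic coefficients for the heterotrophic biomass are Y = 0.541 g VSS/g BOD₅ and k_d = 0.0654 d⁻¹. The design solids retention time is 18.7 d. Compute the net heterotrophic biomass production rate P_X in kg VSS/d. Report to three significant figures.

The observed yield is Y_obs = Y/(1 + k_d·θ_c) = 0.541 / (1 + 0.0654 × 18.7) = 0.541 / 2.223 = 0.2434 g VSS per g BOD₅ removed.
Mass of BOD₅ removed per day: Q(S₀ − S) = 9.89 × 405.8 g/m³ = 4.013 kg/d.
Biomass produced: P_X = Y_obs·Q·ΔS = 0.2434 × 4.013 ≈ 0.9767 kg VSS/d.

P_X ≈ 0.977 kg VSS/d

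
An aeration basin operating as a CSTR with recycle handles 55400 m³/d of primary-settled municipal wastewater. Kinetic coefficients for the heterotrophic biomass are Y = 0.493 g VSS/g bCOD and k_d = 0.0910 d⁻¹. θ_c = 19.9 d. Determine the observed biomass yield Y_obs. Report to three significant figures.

Y_obs ≈ 0.175 g VSS/g bCOD

The observed yield is Y_obs = Y/(1 + k_d·θ_c) = 0.493 / (1 + 0.0910 × 19.9) = 0.493 / 2.811 = 0.1754 g VSS per g bCOD removed.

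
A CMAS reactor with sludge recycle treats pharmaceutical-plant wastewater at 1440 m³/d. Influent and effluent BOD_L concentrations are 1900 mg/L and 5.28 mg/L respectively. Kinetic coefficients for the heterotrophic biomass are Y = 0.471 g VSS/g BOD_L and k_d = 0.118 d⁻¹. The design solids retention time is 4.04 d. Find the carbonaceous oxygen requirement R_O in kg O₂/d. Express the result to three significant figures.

R_O ≈ 1490 kg O₂/d

Observed yield with endogenous decay: Y_obs = Y / (1 + k_d·θ_c) = 0.471 / (1 + 0.118 × 4.04) = 0.471 / 1.477 = 0.3190 g VSS/g BOD_L.
Substrate removed = Q·(S₀ − S) = 1440 m³/d × (1900 − 5.28) g/m³ = 2.73×10^6 g/d = 2728 kg/d.
P_X = Y_obs·Q·(S₀ − S) = 0.3190 × 2728 = 870.2 kg VSS/d.
R_O = Q·(S₀ − S) − 1.42·P_X = 2728 − 1.42 × 870.2 = 1493 kg O₂/d.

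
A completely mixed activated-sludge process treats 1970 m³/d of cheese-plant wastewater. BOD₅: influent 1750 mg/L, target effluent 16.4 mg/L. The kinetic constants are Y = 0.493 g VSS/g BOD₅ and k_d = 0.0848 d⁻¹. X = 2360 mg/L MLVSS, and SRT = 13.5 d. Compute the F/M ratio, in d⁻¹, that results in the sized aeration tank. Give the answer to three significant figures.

F/M ≈ 0.325 d⁻¹

Steady-state biomass mass balance: V·X·(1 + k_d·θ_c) = Y·Q·(S₀ − S)·θ_c, so V = 0.493 × 1970 × (1750 − 16.4) × 13.5 / [2360 × (1 + 0.0848 × 13.5)] = 2.27×10^7 / 5062 = 4491 m³.
F/M = applied load / biomass = Q·S₀/(V·X) = 1970 × 1750 / (4491 × 2360) = 0.3253 d⁻¹.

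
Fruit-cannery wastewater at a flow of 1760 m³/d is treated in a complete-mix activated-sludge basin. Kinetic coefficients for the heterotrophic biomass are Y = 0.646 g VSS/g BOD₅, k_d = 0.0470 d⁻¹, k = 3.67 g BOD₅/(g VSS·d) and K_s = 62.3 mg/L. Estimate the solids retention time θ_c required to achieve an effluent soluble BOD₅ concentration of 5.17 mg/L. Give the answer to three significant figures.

Specific growth rate at S = 5.17 mg/L: μ = YkS/(K_s+S) = 0.646·3.67·5.17/(62.3+5.17) = 0.1817 d⁻¹.
θ_c = 1/(μ − k_d) = 1/(0.1817 − 0.0470) = 1/0.1347 = 7.426 d.

θ_c ≈ 7.43 d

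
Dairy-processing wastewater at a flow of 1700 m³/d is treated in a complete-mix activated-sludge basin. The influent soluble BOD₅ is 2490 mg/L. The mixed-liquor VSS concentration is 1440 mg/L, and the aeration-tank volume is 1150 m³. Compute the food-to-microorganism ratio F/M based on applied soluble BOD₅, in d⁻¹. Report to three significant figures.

F/M ≈ 2.56 d⁻¹

F/M = applied load / biomass = Q·S₀/(V·X) = 1700 × 2490 / (1150 × 1440) = 2.556 d⁻¹.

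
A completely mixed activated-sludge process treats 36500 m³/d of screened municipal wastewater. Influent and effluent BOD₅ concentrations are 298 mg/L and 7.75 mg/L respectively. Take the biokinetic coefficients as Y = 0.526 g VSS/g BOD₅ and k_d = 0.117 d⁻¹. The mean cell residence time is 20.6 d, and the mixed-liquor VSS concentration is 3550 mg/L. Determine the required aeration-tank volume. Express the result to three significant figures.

From the SRT design equation V = Y Q (S₀−S) θ_c / [X (1 + k_d θ_c)] = 0.526 × 36500 × (298 − 7.75) × 20.6 / [3550 × (1 + 0.117 × 20.6)] = 1.15×10^8 / 12106 = 9482 m³.

V ≈ 9480 m³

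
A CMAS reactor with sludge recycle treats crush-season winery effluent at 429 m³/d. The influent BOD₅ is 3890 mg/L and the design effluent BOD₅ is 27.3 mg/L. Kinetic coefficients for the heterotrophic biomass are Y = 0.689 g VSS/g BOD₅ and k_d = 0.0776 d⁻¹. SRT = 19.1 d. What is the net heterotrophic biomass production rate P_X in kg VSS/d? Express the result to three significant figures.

Correct the yield for decay: Y_obs = Y/(1 + k_d θ_c) = 0.689 / (1 + 0.0776 × 19.1) = 0.689 / 2.482 = 0.2776.
Mass of BOD₅ removed per day: Q(S₀ − S) = 429 × 3863 g/m³ = 1657 kg/d.
So the net sludge growth is P_X = 0.2776 × 1657 = 460.0 kg VSS/d.

P_X ≈ 460 kg VSS/d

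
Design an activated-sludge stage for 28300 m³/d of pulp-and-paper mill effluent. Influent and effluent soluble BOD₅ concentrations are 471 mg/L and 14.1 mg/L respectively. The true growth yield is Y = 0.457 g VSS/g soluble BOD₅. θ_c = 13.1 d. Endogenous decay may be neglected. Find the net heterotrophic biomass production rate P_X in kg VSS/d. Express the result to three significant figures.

P_X ≈ 5910 kg VSS/d

With endogenous decay neglected, the observed yield equals the true yield: Y_obs = Y = 0.457 g VSS/g soluble BOD₅.
Substrate removed = Q·(S₀ − S) = 28300 m³/d × (471 − 14.1) g/m³ = 1.29×10^7 g/d = 12930 kg/d.
Net biomass production P_X = Y_obs × Q·(S₀ − S) = 0.4570 × 12930 = 5909 kg VSS/d.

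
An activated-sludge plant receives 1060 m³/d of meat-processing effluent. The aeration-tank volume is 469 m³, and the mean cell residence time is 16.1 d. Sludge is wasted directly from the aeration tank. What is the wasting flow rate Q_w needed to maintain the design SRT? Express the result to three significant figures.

For wasting at MLVSS concentration, Q_w = V/θ_c = 469.0/16.1 = 29.13 m³/d.

Q_w ≈ 29.1 m³/d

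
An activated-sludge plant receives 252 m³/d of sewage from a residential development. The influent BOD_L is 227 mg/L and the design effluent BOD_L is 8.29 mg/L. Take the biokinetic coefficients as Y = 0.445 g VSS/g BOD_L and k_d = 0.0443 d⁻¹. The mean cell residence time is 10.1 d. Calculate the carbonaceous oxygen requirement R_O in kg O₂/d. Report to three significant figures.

R_O ≈ 31.1 kg O₂/d

The observed yield is Y_obs = Y/(1 + k_d·θ_c) = 0.445 / (1 + 0.0443 × 10.1) = 0.445 / 1.447 = 0.3074 g VSS per g BOD_L removed.
Substrate removed = Q·(S₀ − S) = 252 m³/d × (227 − 8.29) g/m³ = 5.51×10^4 g/d = 55.11 kg/d.
Net sludge production P_X = 0.3074 × 55.11 = 16.94 kg VSS/d.
Carbonaceous O₂ demand = substrate oxidised − cell-mass equivalent = 55.11 − 1.42 × 16.94 = 31.05 kg O₂/d.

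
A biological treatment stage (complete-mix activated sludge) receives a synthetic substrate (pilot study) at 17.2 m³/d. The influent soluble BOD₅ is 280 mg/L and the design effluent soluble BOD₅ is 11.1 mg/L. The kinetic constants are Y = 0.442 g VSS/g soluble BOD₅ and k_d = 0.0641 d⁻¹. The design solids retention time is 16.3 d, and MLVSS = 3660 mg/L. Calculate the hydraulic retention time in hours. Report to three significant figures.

Steady-state biomass mass balance: V·X·(1 + k_d·θ_c) = Y·Q·(S₀ − S)·θ_c, so V = 0.442 × 17.2 × (280 − 11.1) × 16.3 / [3660 × (1 + 0.0641 × 16.3)] = 3.33×10^4 / 7484 = 4.452 m³.
τ = V/Q = 4.452/17.2 = 0.2589 d, or 6.213 h.

τ ≈ 6.21 h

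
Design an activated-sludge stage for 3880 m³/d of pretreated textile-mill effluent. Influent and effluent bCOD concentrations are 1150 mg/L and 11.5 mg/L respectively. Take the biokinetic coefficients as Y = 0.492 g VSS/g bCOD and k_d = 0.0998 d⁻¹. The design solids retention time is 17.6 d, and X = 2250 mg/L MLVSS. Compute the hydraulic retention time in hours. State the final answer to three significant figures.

Rearranging the biomass balance for a CMAS with decay, V = Y·Q·ΔS·θ_c / [X·(1+k_d θ_c)] = 0.492 × 3880 × (1150 − 11.5) × 17.6 / [2250 × (1 + 0.0998 × 17.6)] = 3.83×10^7 / 6202 = 6167 m³.
Hydraulic retention time τ = V/Q = 6167 / 3880 = 1.590 d = 38.15 h.

τ ≈ 38.1 h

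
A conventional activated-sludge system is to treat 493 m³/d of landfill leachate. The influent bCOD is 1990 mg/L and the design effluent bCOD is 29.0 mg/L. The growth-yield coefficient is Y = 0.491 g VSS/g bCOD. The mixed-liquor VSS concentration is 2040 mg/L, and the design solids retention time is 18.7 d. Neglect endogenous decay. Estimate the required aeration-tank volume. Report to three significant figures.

V ≈ 4350 m³

V·X = Y·Q·ΔS·θ_c gives V = 0.491 × 493 × (1990 − 29.0) × 18.7 / 2040 = 4351 m³.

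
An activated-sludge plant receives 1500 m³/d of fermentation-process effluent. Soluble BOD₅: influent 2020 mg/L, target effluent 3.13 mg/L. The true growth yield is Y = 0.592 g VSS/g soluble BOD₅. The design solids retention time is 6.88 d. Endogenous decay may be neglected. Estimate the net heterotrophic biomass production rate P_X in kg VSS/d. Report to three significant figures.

Since k_d ≈ 0, Y_obs = Y = 0.592 g VSS/g soluble BOD₅.
Q·(S₀ − S) = 1500 × (2020 − 3.13) × 10⁻³ = 3025 kg/d removed.
So the net sludge growth is P_X = 0.5920 × 3025 = 1791 kg VSS/d.

P_X ≈ 1790 kg VSS/d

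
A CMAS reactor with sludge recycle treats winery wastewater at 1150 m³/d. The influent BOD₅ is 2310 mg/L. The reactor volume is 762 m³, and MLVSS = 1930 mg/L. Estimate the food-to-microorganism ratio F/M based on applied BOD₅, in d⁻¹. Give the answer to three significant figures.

F/M ≈ 1.81 d⁻¹

F/M = Q·S₀ / (V·X) = 1150 × 2310 / (762.0 × 1930) = 1.806 g BOD₅·(g VSS·d)⁻¹.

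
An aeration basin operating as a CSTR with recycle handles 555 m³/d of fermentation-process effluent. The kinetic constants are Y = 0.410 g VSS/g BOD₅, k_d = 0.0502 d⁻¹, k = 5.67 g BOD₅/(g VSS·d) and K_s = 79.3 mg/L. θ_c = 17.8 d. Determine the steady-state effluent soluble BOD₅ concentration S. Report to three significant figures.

For a completely mixed reactor with recycle the Lawrence–McCarty relation gives S = K_s·(1 + k_d·θ_c) / [θ_c·(Y·k − k_d) − 1] = 79.3 × (1 + 0.0502 × 17.8) / [17.8 × (0.410 × 5.67 − 0.0502) − 1] = 150.2 / 39.49 = 3.803 mg/L.

S ≈ 3.80 mg/L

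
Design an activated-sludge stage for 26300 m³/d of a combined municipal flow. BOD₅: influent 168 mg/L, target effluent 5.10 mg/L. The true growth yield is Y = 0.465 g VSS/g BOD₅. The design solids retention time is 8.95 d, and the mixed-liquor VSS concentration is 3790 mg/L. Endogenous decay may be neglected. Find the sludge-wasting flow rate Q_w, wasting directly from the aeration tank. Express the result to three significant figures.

Biomass mass balance (decay neglected): V·X = Y·Q·(S₀ − S)·θ_c, so V = 0.465 × 26300 × (168 − 5.10) × 8.95 / 3790 = 4705 m³.
With mixed-liquor wasting, θ_c = V/Q_w, so Q_w = V/θ_c = 4705/8.95 = 525.6 m³/d.

Q_w ≈ 526 m³/d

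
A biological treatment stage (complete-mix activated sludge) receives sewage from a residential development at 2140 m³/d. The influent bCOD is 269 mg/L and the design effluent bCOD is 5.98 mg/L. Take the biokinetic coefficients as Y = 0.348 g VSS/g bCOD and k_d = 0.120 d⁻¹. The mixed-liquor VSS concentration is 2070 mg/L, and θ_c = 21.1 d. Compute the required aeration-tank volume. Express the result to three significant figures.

Rearranging the biomass balance for a CMAS with decay, V = Y·Q·ΔS·θ_c / [X·(1+k_d θ_c)] = 0.348 × 2140 × (269 − 5.98) × 21.1 / [2070 × (1 + 0.120 × 21.1)] = 4.13×10^6 / 7311 = 565.3 m³.

V ≈ 565 m³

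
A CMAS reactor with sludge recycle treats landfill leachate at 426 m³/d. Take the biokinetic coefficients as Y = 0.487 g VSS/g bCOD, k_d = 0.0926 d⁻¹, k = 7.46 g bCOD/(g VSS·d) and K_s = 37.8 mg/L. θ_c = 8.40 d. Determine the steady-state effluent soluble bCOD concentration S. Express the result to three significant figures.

From the Monod/SRT balance for a CMAS, S = K_s·(1+k_d θ_c)/[θ_c·(Y k − k_d) − 1] = 37.8 × (1 + 0.0926 × 8.40) / [8.40 × (0.487 × 7.46 − 0.0926) − 1] = 67.20 / 28.74 = 2.338 mg/L.

S ≈ 2.34 mg/L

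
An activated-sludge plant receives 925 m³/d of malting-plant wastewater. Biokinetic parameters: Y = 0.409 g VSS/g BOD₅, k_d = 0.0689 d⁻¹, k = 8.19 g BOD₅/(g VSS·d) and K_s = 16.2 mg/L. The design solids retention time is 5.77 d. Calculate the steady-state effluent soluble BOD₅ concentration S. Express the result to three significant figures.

S ≈ 1.26 mg/L

Effluent substrate depends only on kinetics and SRT: S = K_s(1 + k_d θ_c) / [θ_c(Yk − k_d) − 1] = 16.2 × (1 + 0.0689 × 5.77) / [5.77 × (0.409 × 8.19 − 0.0689) − 1] = 22.64 / 17.93 = 1.263 mg/L.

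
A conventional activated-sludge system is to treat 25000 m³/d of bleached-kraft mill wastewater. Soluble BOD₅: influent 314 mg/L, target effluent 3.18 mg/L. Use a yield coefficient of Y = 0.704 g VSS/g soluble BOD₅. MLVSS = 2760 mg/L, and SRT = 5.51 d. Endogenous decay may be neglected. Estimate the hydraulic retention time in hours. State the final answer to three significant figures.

τ ≈ 10.5 h

V·X = Y·Q·ΔS·θ_c gives V = 0.704 × 25000 × (314 − 3.18) × 5.51 / 2760 = 10921 m³.
τ = V/Q = 10921/25000 = 0.4368 d, or 10.48 h.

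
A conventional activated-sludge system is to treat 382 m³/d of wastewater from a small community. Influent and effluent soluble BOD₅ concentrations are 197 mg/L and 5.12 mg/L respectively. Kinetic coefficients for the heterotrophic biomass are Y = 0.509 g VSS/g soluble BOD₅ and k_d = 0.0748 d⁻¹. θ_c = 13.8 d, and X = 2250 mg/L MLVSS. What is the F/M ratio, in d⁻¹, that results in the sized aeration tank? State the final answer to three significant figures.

Rearranging the biomass balance for a CMAS with decay, V = Y·Q·ΔS·θ_c / [X·(1+k_d θ_c)] = 0.509 × 382 × (197 − 5.12) × 13.8 / [2250 × (1 + 0.0748 × 13.8)] = 5.15×10^5 / 4573 = 112.6 m³.
F/M = Q·S₀ / (V·X) = 382 × 197 / (112.6 × 2250) = 0.2970 g soluble BOD₅·(g VSS·d)⁻¹.

F/M ≈ 0.297 d⁻¹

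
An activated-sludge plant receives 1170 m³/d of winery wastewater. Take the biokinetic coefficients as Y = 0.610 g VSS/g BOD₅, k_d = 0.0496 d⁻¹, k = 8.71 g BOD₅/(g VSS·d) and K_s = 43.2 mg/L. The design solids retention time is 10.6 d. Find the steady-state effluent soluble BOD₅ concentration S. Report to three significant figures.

Effluent substrate depends only on kinetics and SRT: S = K_s(1 + k_d θ_c) / [θ_c(Yk − k_d) − 1] = 43.2 × (1 + 0.0496 × 10.6) / [10.6 × (0.610 × 8.71 − 0.0496) − 1] = 65.91 / 54.79 = 1.203 mg/L.

S ≈ 1.20 mg/L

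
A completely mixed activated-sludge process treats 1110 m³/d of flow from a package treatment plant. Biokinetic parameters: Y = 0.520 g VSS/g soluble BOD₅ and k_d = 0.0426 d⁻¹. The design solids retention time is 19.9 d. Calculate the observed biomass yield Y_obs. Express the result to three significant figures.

Y_obs ≈ 0.281 g VSS/g soluble BOD₅

Observed yield with endogenous decay: Y_obs = Y / (1 + k_d·θ_c) = 0.520 / (1 + 0.0426 × 19.9) = 0.520 / 1.848 = 0.2814 g VSS/g soluble BOD₅.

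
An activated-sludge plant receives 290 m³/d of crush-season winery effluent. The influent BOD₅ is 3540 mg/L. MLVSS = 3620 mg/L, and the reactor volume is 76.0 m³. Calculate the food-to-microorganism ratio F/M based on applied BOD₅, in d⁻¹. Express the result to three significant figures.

F/M = applied load / biomass = Q·S₀/(V·X) = 290 × 3540 / (76.00 × 3620) = 3.731 d⁻¹.

F/M ≈ 3.73 d⁻¹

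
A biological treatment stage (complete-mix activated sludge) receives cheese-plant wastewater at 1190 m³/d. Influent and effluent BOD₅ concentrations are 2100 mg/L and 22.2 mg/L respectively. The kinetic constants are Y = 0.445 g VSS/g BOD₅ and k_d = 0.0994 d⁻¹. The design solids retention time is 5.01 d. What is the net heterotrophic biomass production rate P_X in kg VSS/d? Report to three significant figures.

Observed yield with endogenous decay: Y_obs = Y / (1 + k_d·θ_c) = 0.445 / (1 + 0.0994 × 5.01) = 0.445 / 1.498 = 0.2971 g VSS/g BOD₅.
ΔS = 2100 − 22.2 = 2078 mg/L, so the substrate removal rate is 1190 × 2078/1000 = 2473 kg BOD₅/d.
So the net sludge growth is P_X = 0.2971 × 2473 = 734.5 kg VSS/d.

P_X ≈ 735 kg VSS/d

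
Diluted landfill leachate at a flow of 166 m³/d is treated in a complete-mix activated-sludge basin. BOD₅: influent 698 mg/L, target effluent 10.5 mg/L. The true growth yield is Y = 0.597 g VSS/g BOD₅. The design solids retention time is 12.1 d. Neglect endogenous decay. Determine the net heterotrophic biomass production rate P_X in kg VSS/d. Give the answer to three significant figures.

P_X ≈ 68.1 kg VSS/d

Since k_d ≈ 0, Y_obs = Y = 0.597 g VSS/g BOD₅.
ΔS = 698 − 10.5 = 687.5 mg/L, so the substrate removal rate is 166 × 687.5/1000 = 114.1 kg BOD₅/d.
Net biomass production P_X = Y_obs × Q·(S₀ − S) = 0.5970 × 114.1 = 68.13 kg VSS/d.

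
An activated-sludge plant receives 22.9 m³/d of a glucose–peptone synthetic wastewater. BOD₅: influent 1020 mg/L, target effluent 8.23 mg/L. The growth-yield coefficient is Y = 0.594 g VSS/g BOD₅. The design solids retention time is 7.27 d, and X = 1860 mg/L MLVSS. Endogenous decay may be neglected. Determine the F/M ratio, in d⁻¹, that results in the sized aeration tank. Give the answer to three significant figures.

F/M ≈ 0.233 d⁻¹

V·X = Y·Q·ΔS·θ_c gives V = 0.594 × 22.9 × (1020 − 8.23) × 7.27 / 1860 = 53.79 m³.
F/M = Q·S₀ / (V·X) = 22.9 × 1020 / (53.79 × 1860) = 0.2335 g BOD₅·(g VSS·d)⁻¹.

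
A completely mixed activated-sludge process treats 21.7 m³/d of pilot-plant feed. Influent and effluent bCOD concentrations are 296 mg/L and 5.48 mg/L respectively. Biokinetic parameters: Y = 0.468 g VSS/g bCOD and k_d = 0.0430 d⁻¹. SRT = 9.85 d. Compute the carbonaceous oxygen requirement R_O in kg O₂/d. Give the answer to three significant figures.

Y_obs = Y / (1 + k_d θ_c) = 0.468 / (1 + 0.0430 × 9.85) = 0.468 / 1.424 = 0.3288.
Q·(S₀ − S) = 21.7 × (296 − 5.48) × 10⁻³ = 6.304 kg/d removed.
P_X = Y_obs·Q·(S₀ − S) = 0.3288 × 6.304 = 2.073 kg VSS/d.
Carbonaceous O₂ demand = substrate oxidised − cell-mass equivalent = 6.304 − 1.42 × 2.073 = 3.361 kg O₂/d.

R_O ≈ 3.36 kg O₂/d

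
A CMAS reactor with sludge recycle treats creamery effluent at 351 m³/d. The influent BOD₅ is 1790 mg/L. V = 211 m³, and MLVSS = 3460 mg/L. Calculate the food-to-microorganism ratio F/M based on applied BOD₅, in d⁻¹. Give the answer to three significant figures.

Food-to-microorganism ratio F/M = Q S₀ / (V X) = 351 × 1790 / (211.0 × 3460) = 0.8606 d⁻¹.

F/M ≈ 0.861 d⁻¹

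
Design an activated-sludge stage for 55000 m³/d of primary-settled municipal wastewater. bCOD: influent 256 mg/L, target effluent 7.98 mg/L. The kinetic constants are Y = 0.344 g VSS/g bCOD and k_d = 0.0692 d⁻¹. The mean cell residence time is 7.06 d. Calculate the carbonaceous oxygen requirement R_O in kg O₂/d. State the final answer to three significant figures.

Y_obs = Y / (1 + k_d θ_c) = 0.344 / (1 + 0.0692 × 7.06) = 0.344 / 1.489 = 0.2311.
ΔS = 256 − 7.98 = 248.0 mg/L, so the substrate removal rate is 55000 × 248.0/1000 = 13641 kg bCOD/d.
Biomass synthesised: P_X = Y_obs × 13641 = 3152 kg VSS/d.
Carbonaceous O₂ demand = substrate oxidised − cell-mass equivalent = 13641 − 1.42 × 3152 = 9165 kg O₂/d.

R_O ≈ 9160 kg O₂/d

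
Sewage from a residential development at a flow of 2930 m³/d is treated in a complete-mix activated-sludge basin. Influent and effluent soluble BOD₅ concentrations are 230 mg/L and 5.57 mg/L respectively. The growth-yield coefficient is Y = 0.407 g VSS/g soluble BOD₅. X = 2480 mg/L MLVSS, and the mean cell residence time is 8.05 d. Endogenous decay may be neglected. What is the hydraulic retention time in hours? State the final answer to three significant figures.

Biomass mass balance (decay neglected): V·X = Y·Q·(S₀ − S)·θ_c, so V = 0.407 × 2930 × (230 − 5.57) × 8.05 / 2480 = 868.7 m³.
HRT = V/Q = 868.7 m³ / 2930 m³·d⁻¹ = 0.2965 d × 24 = 7.116 h.

τ ≈ 7.12 h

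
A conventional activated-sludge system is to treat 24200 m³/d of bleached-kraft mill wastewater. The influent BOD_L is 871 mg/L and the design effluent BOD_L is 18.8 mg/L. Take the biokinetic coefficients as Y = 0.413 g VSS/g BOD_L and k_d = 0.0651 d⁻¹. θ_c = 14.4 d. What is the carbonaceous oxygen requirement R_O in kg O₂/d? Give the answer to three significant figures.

The observed yield is Y_obs = Y/(1 + k_d·θ_c) = 0.413 / (1 + 0.0651 × 14.4) = 0.413 / 1.937 = 0.2132 g VSS per g BOD_L removed.
Q·(S₀ − S) = 24200 × (871 − 18.8) × 10⁻³ = 20623 kg/d removed.
P_X = Y_obs·Q·(S₀ − S) = 0.2132 × 20623 = 4396 kg VSS/d.
R_O = Q·ΔS − 1.42 P_X = 20623 − 6243 = 14381 kg O₂/d.

R_O ≈ 14400 kg O₂/d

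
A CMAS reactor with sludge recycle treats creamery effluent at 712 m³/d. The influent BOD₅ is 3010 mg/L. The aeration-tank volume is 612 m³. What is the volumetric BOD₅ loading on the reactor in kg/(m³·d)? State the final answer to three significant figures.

Volumetric loading L_v = Q·S₀ / V = 712 × 3010 g/m³ / 612.0 m³ = 3502 g/(m³·d) = 3.502 kg BOD₅/(m³·d).

L_v ≈ 3.50 kg BOD₅/(m³·d)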